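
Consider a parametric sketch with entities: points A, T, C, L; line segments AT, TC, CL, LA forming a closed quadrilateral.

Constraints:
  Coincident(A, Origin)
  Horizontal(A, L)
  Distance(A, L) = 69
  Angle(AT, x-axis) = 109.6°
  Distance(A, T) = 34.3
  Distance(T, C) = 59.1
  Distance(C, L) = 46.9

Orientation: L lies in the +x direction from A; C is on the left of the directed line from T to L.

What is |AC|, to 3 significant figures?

62.5

Checks: A = (0.00, 0.00) ✓; |TC| = 59.10 ✓; |CL| = 46.90 ✓.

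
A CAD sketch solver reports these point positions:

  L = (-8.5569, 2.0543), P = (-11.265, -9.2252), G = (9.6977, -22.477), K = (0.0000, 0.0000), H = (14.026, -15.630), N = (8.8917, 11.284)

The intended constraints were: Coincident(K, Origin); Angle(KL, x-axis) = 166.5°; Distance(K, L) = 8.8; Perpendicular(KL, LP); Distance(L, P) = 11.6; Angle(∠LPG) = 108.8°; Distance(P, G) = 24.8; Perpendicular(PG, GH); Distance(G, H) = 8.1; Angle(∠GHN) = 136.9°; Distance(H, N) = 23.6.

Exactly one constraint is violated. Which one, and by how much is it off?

Distance(H, N) = 23.6 — off by 3.80.

K = (0.00, 0.00) ✓; KL at 166.5° ✓; |KL| = 8.800 ✓; ∠(KL, LP) = 90.00° ✓; |LP| = 11.60 ✓; ∠LPG = 108.8° ✓; |PG| = 24.80 ✓; ∠(PG, GH) = 90.00° ✓; |GH| = 8.100 ✓; ∠GHN = 136.9° ✓; |HN| = 27.40 ✗.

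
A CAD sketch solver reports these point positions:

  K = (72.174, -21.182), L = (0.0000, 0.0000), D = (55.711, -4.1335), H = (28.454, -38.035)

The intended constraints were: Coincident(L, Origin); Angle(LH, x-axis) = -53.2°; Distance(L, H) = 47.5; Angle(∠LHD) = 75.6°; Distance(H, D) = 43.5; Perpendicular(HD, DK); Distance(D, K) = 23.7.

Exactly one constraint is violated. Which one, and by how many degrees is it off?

Perpendicular(HD, DK) — off by 7.20°.

L = (0.00, 0.00) ✓; LH at -53.20° ✓; |LH| = 47.50 ✓; ∠LHD = 75.60° ✓; |HD| = 43.50 ✓; ∠(HD, DK) = 97.20° ✗; |DK| = 23.70 ✓.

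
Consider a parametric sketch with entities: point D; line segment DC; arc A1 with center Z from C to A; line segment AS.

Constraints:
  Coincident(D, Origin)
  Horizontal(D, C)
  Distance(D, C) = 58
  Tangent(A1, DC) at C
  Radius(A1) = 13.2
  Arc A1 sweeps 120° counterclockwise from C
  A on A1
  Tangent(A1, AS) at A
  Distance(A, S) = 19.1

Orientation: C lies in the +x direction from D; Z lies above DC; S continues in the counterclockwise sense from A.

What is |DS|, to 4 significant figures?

70.05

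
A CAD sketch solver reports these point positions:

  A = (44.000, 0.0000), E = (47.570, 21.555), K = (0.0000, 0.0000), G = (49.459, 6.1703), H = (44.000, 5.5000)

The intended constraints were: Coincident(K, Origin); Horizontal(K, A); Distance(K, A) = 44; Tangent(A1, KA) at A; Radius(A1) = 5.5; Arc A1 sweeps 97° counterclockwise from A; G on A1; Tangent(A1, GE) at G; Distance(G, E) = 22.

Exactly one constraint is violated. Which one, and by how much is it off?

Distance(G, E) = 22 — off by 6.50.

K = (0.00, 0.00) ✓; K.y = 0.00, A.y = 0.00 ✓; |KA| = 44.00 ✓; ∠(HA, AK) = 90.00° ✓; |HA| = 5.500 ✓; bearing(H→G) − bearing(H→A) = 97.00° ✓; |HG| = 5.500 ✓; ∠(HG, GE) = 90.00° ✓; |GE| = 15.50 ✗.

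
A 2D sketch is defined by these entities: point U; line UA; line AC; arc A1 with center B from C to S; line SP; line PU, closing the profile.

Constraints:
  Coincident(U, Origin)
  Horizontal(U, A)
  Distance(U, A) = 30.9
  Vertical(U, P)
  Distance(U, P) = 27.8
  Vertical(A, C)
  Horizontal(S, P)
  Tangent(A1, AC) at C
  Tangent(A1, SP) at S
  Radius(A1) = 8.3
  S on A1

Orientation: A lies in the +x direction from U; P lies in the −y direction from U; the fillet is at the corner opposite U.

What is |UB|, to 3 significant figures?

29.8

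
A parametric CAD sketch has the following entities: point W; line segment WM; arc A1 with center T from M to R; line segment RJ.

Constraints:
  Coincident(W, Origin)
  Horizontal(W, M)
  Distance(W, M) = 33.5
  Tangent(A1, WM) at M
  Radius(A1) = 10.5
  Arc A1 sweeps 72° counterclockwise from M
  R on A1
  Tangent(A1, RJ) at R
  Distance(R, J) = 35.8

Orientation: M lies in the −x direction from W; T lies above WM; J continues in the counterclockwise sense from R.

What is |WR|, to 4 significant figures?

24.61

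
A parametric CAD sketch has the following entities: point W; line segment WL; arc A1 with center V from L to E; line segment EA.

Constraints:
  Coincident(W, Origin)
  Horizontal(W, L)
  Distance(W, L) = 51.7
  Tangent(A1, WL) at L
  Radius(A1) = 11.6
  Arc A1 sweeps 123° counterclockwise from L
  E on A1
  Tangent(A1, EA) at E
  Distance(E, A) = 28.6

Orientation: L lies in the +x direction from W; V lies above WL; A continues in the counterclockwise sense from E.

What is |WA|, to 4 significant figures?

62.12

W is at the origin; W and L share the same y with |WL| = 51.7 and L on the +x side, so L = (51.70, 0.000). Tangency of A1 to WL means the radius VL is perpendicular to WL, so V = L + (0, 11.6) = (51.70, 11.60). On A1, L sits at bearing -90° from V; a 123° counterclockwise sweep puts E at bearing 33°, so E = V + 11.6·(cos 33°, sin 33°) = (61.43, 17.92). The tangent condition forces VE to be normal to EA, so EA runs along (−sin 33°, cos 33°); with |EA| = 28.6, A = (45.85, 41.90). Then |WA| = |A − W| = 62.12.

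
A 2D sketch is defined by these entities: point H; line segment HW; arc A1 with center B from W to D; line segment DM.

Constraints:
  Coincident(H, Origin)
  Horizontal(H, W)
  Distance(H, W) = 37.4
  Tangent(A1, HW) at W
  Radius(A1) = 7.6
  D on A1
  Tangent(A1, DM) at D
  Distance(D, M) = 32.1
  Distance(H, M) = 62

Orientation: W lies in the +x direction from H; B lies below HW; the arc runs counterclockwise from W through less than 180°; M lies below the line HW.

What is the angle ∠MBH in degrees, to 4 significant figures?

121.1°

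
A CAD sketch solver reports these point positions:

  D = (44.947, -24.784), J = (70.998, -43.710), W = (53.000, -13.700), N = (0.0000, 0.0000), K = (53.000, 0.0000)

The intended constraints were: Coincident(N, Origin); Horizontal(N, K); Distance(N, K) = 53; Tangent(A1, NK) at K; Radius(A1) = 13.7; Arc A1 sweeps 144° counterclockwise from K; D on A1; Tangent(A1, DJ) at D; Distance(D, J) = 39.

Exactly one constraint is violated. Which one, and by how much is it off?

Distance(D, J) = 39 — off by 6.80.

N = (0.00, 0.00) ✓; N.y = 0.00, K.y = 0.00 ✓; |NK| = 53.00 ✓; ∠(WK, KN) = 90.00° ✓; |WK| = 13.70 ✓; bearing(W→D) − bearing(W→K) = 144.0° ✓; |WD| = 13.70 ✓; ∠(WD, DJ) = 90.00° ✓; |DJ| = 32.20 ✗.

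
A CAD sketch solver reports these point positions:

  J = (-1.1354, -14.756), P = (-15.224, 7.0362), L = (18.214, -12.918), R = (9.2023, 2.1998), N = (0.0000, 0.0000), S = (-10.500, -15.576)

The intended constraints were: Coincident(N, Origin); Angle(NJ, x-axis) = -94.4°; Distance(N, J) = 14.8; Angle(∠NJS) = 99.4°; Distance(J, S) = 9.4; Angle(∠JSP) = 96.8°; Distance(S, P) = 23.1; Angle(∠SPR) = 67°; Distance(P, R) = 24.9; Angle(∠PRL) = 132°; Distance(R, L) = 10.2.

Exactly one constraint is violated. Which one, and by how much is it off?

Distance(R, L) = 10.2 — off by 7.40.

N = (0.00, 0.00) ✓; NJ at -94.40° ✓; |NJ| = 14.80 ✓; ∠NJS = 99.40° ✓; |JS| = 9.400 ✓; ∠JSP = 96.80° ✓; |SP| = 23.10 ✓; ∠SPR = 67.00° ✓; |PR| = 24.90 ✓; ∠PRL = 132.0° ✓; |RL| = 17.60 ✗.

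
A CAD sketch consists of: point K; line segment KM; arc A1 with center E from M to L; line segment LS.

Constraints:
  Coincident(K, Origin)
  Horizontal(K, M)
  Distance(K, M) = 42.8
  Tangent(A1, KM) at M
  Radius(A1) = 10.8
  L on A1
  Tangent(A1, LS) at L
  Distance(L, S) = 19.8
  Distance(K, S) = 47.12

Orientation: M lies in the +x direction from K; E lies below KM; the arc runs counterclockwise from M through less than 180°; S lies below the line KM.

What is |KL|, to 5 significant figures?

34.347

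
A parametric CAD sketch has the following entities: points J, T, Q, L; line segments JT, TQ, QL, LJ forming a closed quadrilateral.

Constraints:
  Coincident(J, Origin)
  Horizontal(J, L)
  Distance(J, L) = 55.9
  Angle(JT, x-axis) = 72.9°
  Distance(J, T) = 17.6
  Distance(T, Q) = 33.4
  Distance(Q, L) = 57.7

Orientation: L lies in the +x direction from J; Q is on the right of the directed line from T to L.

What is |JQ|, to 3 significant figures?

16.3

J is at the origin; JL is horizontal with |JL| = 55.9 and L in +x, so L = (55.9, 0). JT runs at 72.9° with |JT| = 17.6, so T = (5.18, 16.8). Q is determined by |TQ| = 33.4 and |QL| = 57.7 together: it lies at the intersection of circle(T, 33.4) and circle(L, 57.7). With |TL| = 53.4, the foot of the radical line on TL is 6.01 from T and the perpendicular offset is √(33.4² − 6.01²) = 32.9. Taking the right-of-TL solution: Q = (0.537, -16.3).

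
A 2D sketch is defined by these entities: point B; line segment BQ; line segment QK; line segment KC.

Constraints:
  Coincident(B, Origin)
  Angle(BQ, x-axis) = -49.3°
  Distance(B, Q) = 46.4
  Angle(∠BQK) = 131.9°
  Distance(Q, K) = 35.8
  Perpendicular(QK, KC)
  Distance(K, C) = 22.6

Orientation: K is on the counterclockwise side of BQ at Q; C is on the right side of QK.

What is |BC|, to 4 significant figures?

87.89

∠BQK = 131.9°, so QK runs at -49.3° + (180° − 131.9°) = -1.200° from the x-axis; with |QK| = 35.8, K = Q + 35.8·(cos -1.200°, sin -1.200°) = (66.05, -35.93). QK ⟂ KC; with |KC| = 22.6 on the right of QK, C = K + 22.6·(-0.02094, -0.9998) = (65.58, -58.52). Then |BC| = |C − B| = 87.89.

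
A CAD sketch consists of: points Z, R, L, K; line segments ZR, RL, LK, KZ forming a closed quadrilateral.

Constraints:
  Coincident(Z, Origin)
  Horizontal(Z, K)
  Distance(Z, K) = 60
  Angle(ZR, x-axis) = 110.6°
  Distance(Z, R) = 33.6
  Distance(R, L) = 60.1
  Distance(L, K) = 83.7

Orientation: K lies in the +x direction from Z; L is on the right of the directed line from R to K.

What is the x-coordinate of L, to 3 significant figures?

-18.8

Z is at the origin; Z and K share the same y with |ZK| = 60.0 and K in +x, so K = (60.0, 0). ZR runs at 110.6° with |ZR| = 33.6, so R = (-11.8, 31.5). L is determined by |RL| = 60.1 and |LK| = 83.7 together: it lies at the intersection of circle(R, 60.1) and circle(K, 83.7). With |RK| = 78.4, the foot of the radical line on RK is 17.6 from R and the perpendicular offset is √(60.1² − 17.6²) = 57.5. Taking the right-of-RK solution: L = (-18.8, -28.2).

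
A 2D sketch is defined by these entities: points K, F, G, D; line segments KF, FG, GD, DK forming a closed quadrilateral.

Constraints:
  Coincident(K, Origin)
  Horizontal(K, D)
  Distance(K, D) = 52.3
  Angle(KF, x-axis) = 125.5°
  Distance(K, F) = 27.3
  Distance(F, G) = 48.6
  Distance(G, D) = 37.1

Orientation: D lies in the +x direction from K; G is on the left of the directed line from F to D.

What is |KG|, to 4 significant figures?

44.53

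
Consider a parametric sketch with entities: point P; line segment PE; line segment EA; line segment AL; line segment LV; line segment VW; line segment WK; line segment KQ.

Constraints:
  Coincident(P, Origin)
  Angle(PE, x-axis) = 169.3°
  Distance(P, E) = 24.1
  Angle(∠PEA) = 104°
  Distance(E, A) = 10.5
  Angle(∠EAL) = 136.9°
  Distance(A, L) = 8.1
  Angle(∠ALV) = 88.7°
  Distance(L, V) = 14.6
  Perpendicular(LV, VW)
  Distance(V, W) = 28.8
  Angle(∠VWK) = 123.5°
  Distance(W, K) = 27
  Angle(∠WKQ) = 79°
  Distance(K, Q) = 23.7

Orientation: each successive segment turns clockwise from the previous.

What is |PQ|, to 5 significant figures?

48.896

∠VWK = 123.5° gives WK at 172.40° from the x-axis; with |WK| = 27.0, K = (-53.794, -6.5491). ∠WKQ = 79.0° gives KQ at 71.400° from the x-axis; with |KQ| = 23.7, Q = (-46.234, 15.913). Then |PQ| = |Q − P| = 48.896.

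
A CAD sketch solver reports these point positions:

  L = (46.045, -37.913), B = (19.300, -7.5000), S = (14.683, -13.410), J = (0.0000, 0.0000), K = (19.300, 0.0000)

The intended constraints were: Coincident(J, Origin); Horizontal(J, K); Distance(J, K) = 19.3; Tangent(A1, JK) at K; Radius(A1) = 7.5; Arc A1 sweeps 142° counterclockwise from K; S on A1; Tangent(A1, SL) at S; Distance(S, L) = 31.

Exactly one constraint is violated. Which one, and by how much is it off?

Distance(S, L) = 31 — off by 8.80.

J = (0.00, 0.00) ✓; J.y = 0.00, K.y = 0.00 ✓; |JK| = 19.30 ✓; ∠(BK, KJ) = 90.00° ✓; |BK| = 7.500 ✓; bearing(B→S) − bearing(B→K) = 142.0° ✓; |BS| = 7.500 ✓; ∠(BS, SL) = 90.00° ✓; |SL| = 39.80 ✗.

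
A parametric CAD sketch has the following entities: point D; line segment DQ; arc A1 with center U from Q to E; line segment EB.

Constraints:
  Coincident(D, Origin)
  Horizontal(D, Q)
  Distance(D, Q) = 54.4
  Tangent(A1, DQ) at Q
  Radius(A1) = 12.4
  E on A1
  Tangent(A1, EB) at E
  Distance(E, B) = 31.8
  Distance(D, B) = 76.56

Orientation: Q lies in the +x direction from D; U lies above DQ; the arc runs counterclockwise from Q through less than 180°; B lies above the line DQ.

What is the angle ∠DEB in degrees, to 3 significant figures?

92.7°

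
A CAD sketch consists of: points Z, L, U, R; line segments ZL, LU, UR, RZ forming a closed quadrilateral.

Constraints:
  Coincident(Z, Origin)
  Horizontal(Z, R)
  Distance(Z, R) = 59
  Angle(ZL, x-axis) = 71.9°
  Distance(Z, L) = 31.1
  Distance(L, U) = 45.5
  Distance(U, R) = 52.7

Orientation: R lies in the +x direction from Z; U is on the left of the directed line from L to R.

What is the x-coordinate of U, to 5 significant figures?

49.352

Checks: |LU| = 45.50 ✓; |UR| = 52.70 ✓.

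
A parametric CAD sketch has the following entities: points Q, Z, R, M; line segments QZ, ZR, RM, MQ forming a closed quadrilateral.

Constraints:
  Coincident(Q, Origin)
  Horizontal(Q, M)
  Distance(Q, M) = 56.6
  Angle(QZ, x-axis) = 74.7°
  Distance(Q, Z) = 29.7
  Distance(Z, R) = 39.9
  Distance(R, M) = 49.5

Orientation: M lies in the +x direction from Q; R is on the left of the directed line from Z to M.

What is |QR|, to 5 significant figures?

64.105

Q is at the origin; Q and M share the same y with |QM| = 56.6 and M in +x, so M = (56.6, 0). QZ runs at 74.7° with |QZ| = 29.7, so Z = (7.8370, 28.647). R is determined by |ZR| = 39.9 and |RM| = 49.5 together: it lies at the intersection of circle(Z, 39.9) and circle(M, 49.5). With |ZM| = 56.555, the foot of the radical line on ZM is 20.690 from Z and the perpendicular offset is √(39.9² − 20.690²) = 34.116. Taking the left-of-ZM solution: R = (42.958, 47.583).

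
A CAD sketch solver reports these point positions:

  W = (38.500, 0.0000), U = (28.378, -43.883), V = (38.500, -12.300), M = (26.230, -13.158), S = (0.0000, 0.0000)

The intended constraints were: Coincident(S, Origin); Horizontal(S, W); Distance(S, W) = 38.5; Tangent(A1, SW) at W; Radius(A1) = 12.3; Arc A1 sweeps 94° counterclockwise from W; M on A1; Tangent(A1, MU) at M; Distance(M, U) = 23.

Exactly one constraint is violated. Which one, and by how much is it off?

Distance(M, U) = 23 — off by 7.80.

S = (0.00, 0.00) ✓; S.y = 0.00, W.y = 0.00 ✓; |SW| = 38.50 ✓; ∠(VW, WS) = 90.00° ✓; |VW| = 12.30 ✓; bearing(V→M) − bearing(V→W) = 94.00° ✓; |VM| = 12.30 ✓; ∠(VM, MU) = 90.00° ✓; |MU| = 30.80 ✗.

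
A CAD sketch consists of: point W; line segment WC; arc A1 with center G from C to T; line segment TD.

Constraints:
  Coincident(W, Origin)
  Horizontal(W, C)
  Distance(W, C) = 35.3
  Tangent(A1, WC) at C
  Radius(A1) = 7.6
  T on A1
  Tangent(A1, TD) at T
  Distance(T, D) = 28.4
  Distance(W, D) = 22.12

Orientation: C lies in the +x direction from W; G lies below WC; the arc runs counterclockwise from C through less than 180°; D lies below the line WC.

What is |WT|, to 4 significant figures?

30.41

Checks: |WC| = 35.30 ✓; ∠(GC, CW) = 90.00° ✓; |GT| = 7.600 ✓; ∠(GT, TD) = 90.00° ✓; |TD| = 28.40 ✓; |WD| = 22.12 ✓.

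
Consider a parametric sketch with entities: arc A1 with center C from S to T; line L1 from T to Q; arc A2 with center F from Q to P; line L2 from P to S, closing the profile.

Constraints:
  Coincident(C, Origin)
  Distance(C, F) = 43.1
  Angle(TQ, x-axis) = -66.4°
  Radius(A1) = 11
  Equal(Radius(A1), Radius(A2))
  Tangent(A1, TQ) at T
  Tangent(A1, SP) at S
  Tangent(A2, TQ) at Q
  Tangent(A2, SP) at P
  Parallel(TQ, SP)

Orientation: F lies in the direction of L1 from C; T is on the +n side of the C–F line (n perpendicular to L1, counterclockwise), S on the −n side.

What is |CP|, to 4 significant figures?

44.48

The slot axis is L1's direction at -66.4°, so u = (cos -66.4°, sin -66.4°) = (0.4003, -0.9164) and n = (−sin -66.4°, cos -66.4°) = (0.9164, 0.4003). C is at the origin and F lies 43.1 along u from C, so F = 43.1·u = (17.26, -39.50). Tangency of A1 to both parallel lines with radius 11.0 puts T and S at C ± 11.0·n: T = (10.08, 4.404), S = (-10.08, -4.404). Equal radii place Q and P the same way about F: Q = F + 11.0·n = (27.34, -35.09), P = F − 11.0·n = (7.175, -43.90). Then |CP| = |P − C| = 44.48.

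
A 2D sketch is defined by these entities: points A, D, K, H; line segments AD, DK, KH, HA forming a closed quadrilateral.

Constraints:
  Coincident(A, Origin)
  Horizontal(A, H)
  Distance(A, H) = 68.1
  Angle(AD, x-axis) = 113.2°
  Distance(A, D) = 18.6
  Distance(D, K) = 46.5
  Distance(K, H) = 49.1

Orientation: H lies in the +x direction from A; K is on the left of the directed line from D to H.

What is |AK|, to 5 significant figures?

50.436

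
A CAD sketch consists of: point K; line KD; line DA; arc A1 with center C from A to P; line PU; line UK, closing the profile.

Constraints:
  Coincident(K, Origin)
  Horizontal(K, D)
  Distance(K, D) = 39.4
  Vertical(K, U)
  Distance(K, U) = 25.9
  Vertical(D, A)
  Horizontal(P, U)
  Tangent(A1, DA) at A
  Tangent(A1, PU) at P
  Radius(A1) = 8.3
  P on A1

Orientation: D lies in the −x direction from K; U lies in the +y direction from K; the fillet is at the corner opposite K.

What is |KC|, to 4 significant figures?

35.73

KU is vertical with |KU| = 25.9 and U on the +y side, so U = (0.000, 25.90). The virtual corner opposite K is at (-39.40, 25.90). A1 meets DA tangentially, so CA is at right angles to DA and A1 meets PU tangentially, so CP is at right angles to PU, with radius 8.3, so the center C sits 8.3 in from both sides at C = (-31.10, 17.60). Then |KC| = |C − K| = 35.73.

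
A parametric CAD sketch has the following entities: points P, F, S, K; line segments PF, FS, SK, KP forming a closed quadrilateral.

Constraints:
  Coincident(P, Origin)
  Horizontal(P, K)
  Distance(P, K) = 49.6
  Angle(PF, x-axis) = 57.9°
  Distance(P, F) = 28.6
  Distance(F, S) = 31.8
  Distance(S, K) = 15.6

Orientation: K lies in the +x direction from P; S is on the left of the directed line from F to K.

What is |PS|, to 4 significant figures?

48.09

Checks: |FS| = 31.80 ✓; |SK| = 15.60 ✓.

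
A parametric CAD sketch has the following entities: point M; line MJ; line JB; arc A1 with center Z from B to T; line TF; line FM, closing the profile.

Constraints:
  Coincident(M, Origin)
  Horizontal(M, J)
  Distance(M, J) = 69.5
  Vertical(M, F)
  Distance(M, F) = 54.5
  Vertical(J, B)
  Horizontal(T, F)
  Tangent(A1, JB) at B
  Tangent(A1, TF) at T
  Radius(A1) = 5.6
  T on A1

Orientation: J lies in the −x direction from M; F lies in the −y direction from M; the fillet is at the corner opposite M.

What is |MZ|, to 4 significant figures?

80.46

M is at the origin; M and J share the same y with |MJ| = 69.5 and J on the −x side, so J = (-69.50, 0.000). M and F share the same x with |MF| = 54.5 and F on the −y side, so F = (0.000, -54.50). The virtual corner opposite M is at (-69.50, -54.50). Tangency of A1 to JB means the radius ZB is perpendicular to JB and since A1 is tangent to TF there, ZT ⟂ TF, with radius 5.6, so the center Z sits 5.6 in from both sides at Z = (-63.90, -48.90). Then |MZ| = |Z − M| = 80.46.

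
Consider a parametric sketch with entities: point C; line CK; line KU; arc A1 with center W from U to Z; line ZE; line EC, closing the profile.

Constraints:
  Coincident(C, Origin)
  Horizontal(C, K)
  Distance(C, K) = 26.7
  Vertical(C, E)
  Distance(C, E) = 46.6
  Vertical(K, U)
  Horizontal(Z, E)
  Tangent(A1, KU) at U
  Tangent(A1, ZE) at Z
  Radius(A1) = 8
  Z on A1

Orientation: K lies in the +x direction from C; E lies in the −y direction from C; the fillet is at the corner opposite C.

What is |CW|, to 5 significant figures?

42.891

C and E share the same x with |CE| = 46.6 and E on the −y side, so E = (0.0000, -46.600). The virtual corner opposite C is at (26.700, -46.600). Tangency of A1 to KU means the radius WU is perpendicular to KU and tangency of A1 to ZE means the radius WZ is perpendicular to ZE, with radius 8.0, so the center W sits 8.0 in from both sides at W = (18.700, -38.600). Then |CW| = |W − C| = 42.891.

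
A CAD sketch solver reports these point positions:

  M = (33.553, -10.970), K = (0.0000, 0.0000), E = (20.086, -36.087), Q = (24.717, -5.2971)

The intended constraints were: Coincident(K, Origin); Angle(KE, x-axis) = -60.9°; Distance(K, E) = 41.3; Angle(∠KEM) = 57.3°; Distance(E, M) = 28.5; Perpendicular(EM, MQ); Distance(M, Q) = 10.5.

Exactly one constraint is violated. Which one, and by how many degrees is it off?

Perpendicular(EM, MQ) — off by 4.50°.

K = (0.00, 0.00) ✓; KE at -60.90° ✓; |KE| = 41.30 ✓; ∠KEM = 57.30° ✓; |EM| = 28.50 ✓; ∠(EM, MQ) = 85.50° ✗; |MQ| = 10.50 ✓.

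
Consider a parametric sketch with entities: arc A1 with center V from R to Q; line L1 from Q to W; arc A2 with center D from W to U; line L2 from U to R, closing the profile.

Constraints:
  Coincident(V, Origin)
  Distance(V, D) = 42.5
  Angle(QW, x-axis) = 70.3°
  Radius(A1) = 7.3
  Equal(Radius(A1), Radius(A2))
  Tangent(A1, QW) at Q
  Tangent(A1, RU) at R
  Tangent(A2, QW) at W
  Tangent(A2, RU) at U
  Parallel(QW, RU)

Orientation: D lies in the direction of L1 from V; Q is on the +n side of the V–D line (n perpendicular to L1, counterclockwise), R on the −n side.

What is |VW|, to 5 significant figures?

43.122

The slot axis is L1's direction at 70.3°, so u = (cos 70.3°, sin 70.3°) = (0.33710, 0.94147) and n = (−sin 70.3°, cos 70.3°) = (-0.94147, 0.33710). V is at the origin and D lies 42.5 along u from V, so D = 42.5·u = (14.327, 40.012). Tangency of A1 to both parallel lines with radius 7.3 puts Q and R at V ± 7.3·n: Q = (-6.8727, 2.4608), R = (6.8727, -2.4608). Equal radii place W and U the same way about D: W = D + 7.3·n = (7.4538, 42.473), U = D − 7.3·n = (21.199, 37.552). Then |VW| = |W − V| = 43.122.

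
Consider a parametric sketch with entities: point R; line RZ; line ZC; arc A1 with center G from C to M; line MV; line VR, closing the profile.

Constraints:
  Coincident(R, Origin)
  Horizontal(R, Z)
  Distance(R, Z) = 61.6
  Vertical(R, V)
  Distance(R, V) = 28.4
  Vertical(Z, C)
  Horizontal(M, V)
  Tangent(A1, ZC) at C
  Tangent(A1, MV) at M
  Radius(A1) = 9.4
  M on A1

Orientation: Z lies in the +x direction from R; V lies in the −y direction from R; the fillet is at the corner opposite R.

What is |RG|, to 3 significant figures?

55.6

R is at the origin; R and Z share the same y with |RZ| = 61.6 and Z on the +x side, so Z = (61.6, 0.00). RV is vertical with |RV| = 28.4 and V on the −y side, so V = (0.00, -28.4). The virtual corner opposite R is at (61.6, -28.4). A1 meets ZC tangentially, so GC is at right angles to ZC and since A1 is tangent to MV there, GM ⟂ MV, with radius 9.4, so the center G sits 9.4 in from both sides at G = (52.2, -19.0). Then |RG| = |G − R| = 55.6.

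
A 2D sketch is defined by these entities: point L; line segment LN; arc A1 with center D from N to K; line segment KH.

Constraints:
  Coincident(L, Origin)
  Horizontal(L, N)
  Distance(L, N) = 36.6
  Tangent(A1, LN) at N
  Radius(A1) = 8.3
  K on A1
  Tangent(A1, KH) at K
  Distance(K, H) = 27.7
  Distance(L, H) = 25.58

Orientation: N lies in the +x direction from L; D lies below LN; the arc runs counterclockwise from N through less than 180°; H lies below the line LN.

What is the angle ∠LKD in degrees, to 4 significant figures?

141.7°

Checks: L.y = 0.00, N.y = 0.00 ✓; |DK| = 8.300 ✓; ∠(DK, KH) = 90.00° ✓; |KH| = 27.70 ✓; |LH| = 25.58 ✓.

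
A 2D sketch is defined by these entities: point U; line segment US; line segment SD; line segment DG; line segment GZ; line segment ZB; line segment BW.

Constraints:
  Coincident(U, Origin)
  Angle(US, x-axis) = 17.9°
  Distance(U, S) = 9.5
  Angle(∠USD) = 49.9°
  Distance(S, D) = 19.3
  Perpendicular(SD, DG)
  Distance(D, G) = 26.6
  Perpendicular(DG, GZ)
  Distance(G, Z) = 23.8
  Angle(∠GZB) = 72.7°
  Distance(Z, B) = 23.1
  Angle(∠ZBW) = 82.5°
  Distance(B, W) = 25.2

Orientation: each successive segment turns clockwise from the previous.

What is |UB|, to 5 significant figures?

4.6335

U is at the origin; US runs at 17.9° with length 9.5, so S = (9.0401, 2.9199). ∠USD = 49.9° gives SD at -112.20° from the x-axis; with |SD| = 19.3, D = (1.7478, -14.949). SD is perpendicular to DG, so DG runs at 157.80°; with |DG| = 26.6, G = (-22.880, -4.8988). DG is perpendicular to GZ, so GZ runs at 67.800°; with |GZ| = 23.8, Z = (-13.888, 17.137). ∠GZB = 72.7° gives ZB at -39.500° from the x-axis; with |ZB| = 23.1, B = (3.9368, 2.4435). Then |UB| = |B − U| = 4.6335.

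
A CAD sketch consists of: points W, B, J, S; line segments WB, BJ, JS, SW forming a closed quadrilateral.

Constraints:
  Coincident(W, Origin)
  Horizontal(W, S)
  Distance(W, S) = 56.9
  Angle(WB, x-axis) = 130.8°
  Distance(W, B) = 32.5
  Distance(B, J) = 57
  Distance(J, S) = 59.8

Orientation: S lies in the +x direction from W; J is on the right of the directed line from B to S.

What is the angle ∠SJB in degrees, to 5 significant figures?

89.038°

Checks: |BJ| = 57.00 ✓; |JS| = 59.80 ✓.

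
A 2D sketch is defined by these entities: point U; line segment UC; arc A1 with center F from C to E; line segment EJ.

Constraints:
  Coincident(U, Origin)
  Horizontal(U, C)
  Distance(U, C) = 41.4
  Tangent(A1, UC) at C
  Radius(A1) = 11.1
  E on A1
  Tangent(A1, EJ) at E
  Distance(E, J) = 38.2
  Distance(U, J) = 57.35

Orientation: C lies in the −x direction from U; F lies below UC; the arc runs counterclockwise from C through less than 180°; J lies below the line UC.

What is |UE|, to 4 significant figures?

53.51

U is at the origin; U and C share the same y with |UC| = 41.4 and C on the −x side, so C = (-41.40, 0.000). A1 meets UC tangentially, so FC is at right angles to UC, so F = C + (0, -11.1) = (-41.40, -11.10). Since FE ⟂ EJ (tangency), |FJ| = √(11.1² + 38.2²) = 39.78 regardless of where E sits on A1. So J lies on both circle(U, 57.35) and circle(F, 39.78); the below-UC intersection is J = (-29.63, -49.10). E is the foot of the tangent from J: E = (-50.67, -17.21).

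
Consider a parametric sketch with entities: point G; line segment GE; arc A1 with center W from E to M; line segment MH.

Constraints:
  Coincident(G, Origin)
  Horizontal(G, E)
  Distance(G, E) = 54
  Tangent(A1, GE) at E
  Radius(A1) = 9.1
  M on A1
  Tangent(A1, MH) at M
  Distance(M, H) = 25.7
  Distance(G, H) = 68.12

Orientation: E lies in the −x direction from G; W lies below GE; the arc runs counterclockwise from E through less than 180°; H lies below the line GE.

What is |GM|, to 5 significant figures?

63.857

G is at the origin; G and E share the same y with |GE| = 54.0 and E on the −x side, so E = (-54.000, 0.0000). A1 meets GE tangentially, so WE is at right angles to GE, so W = E + (0, -9.1) = (-54.000, -9.1000). Since WM ⟂ MH (tangency), |WH| = √(9.1² + 25.7²) = 27.264 regardless of where M sits on A1. So H lies on both circle(G, 68.12) and circle(W, 27.264); the below-GE intersection is H = (-57.767, -36.102). M is the foot of the tangent from H: M = (-62.915, -10.923).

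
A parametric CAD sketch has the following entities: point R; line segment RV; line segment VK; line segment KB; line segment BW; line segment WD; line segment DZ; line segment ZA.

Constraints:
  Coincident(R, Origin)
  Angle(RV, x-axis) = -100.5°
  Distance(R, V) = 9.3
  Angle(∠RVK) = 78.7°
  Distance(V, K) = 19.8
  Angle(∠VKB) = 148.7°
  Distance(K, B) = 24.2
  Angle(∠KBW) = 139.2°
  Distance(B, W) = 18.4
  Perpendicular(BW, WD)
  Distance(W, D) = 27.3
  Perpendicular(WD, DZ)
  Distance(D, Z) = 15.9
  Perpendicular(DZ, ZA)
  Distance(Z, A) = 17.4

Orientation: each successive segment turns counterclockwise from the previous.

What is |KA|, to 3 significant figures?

21.6

The perpendicularity gives DZ at right angles to WD, so DZ runs at -107°; with |DZ| = 15.9, Z = (13.2, 14.4). DZ ⟂ ZA, so ZA runs at -17.1°; with |ZA| = 17.4, A = (29.9, 9.29). Then |KA| = |A − K| = 21.6.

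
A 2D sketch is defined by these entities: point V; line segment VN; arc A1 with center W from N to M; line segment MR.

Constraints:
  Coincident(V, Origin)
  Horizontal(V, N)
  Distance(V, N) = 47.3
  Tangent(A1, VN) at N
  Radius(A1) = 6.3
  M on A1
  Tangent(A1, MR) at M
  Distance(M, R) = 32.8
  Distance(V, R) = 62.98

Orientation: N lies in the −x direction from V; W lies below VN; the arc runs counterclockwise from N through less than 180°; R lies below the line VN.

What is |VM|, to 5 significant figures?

54.018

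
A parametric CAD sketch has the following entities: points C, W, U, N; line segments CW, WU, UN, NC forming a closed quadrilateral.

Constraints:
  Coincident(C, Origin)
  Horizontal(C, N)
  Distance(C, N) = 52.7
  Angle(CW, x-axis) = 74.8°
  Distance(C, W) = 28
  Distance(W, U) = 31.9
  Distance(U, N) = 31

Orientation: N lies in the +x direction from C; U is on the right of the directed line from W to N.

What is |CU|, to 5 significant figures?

21.782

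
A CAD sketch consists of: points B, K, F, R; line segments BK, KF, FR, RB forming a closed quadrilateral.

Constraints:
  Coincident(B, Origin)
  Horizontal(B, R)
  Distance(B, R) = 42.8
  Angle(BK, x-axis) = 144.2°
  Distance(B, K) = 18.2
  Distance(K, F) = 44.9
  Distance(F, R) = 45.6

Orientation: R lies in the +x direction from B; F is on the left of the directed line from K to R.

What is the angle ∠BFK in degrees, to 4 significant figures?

23.59°

Checks: |KF| = 44.90 ✓; |FR| = 45.60 ✓.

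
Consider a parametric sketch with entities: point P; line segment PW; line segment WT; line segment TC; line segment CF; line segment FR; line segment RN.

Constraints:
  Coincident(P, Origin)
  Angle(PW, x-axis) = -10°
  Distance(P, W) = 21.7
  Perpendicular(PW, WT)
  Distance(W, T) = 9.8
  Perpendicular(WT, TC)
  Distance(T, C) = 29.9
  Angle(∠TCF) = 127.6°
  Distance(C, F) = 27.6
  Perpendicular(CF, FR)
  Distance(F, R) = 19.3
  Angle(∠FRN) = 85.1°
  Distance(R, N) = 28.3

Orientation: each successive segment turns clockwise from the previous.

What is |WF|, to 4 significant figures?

48.27

P is at the origin; PW runs at -10.0° with length 21.7, so W = (21.37, -3.768). PW is perpendicular to WT, so WT runs at -100.0°; with |WT| = 9.8, T = (19.67, -13.42). WT ⟂ TC, so TC runs at 170.0°; with |TC| = 29.9, C = (-9.777, -8.227). ∠TCF = 127.6° gives CF at 117.6° from the x-axis; with |CF| = 27.6, F = (-22.56, 16.23). Then |WF| = |F − W| = 48.27.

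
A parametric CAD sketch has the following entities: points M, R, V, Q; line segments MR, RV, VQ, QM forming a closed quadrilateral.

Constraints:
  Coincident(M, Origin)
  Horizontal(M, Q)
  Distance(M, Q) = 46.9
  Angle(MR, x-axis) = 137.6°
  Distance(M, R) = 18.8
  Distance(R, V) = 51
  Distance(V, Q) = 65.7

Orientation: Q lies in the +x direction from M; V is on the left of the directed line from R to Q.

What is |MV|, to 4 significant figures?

57.59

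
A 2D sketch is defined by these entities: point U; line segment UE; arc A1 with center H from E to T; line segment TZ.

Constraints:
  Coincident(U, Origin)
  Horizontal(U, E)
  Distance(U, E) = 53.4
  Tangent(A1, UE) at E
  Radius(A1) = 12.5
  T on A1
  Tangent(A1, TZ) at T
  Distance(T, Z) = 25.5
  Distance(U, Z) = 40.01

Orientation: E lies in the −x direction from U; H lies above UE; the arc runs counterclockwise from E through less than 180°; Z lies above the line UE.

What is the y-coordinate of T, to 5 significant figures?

5.8124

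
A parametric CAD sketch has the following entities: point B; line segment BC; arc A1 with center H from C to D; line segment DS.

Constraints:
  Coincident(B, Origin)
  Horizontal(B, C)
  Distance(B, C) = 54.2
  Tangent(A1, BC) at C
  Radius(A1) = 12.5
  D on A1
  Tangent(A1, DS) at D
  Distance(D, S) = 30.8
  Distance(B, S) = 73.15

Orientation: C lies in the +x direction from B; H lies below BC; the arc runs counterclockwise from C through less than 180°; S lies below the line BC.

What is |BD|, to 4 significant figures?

46.78

Checks: |BC| = 54.20 ✓; |HD| = 12.50 ✓; ∠(HD, DS) = 90.00° ✓; |DS| = 30.80 ✓; |BS| = 73.15 ✓.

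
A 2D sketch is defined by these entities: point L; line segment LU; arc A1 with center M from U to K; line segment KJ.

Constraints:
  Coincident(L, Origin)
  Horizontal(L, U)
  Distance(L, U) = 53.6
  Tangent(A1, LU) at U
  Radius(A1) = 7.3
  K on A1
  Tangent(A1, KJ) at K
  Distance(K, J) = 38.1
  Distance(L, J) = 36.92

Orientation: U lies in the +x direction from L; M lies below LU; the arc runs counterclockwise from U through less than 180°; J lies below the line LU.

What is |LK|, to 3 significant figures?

48.4

L is at the origin; LU is horizontal with |LU| = 53.6 and U on the +x side, so U = (53.6, 0.00). Since A1 is tangent to LU there, MU ⟂ LU, so M = U + (0, -7.3) = (53.6, -7.30). Since MK ⟂ KJ (tangency), |MJ| = √(7.3² + 38.1²) = 38.8 regardless of where K sits on A1. So J lies on both circle(L, 36.92) and circle(M, 38.8); the below-LU intersection is J = (21.9, -29.7). K is the foot of the tangent from J: K = (48.3, -2.24).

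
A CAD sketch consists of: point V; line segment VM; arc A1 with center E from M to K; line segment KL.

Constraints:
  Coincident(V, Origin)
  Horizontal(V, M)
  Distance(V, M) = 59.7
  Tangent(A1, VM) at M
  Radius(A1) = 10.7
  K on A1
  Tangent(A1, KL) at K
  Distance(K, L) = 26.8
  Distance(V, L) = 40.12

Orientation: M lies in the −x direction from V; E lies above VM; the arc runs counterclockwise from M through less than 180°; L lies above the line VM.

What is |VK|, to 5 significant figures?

52.153

V is at the origin; V and M share the same y with |VM| = 59.7 and M on the −x side, so M = (-59.700, 0.0000). Since A1 is tangent to VM there, EM ⟂ VM, so E = M + (0, 10.7) = (-59.700, 10.700). Since EK ⟂ KL (tangency), |EL| = √(10.7² + 26.8²) = 28.857 regardless of where K sits on A1. So L lies on both circle(V, 40.12) and circle(E, 28.857); the above-VM intersection is L = (-33.307, 22.367). K is the foot of the tangent from L: K = (-52.054, 3.2152).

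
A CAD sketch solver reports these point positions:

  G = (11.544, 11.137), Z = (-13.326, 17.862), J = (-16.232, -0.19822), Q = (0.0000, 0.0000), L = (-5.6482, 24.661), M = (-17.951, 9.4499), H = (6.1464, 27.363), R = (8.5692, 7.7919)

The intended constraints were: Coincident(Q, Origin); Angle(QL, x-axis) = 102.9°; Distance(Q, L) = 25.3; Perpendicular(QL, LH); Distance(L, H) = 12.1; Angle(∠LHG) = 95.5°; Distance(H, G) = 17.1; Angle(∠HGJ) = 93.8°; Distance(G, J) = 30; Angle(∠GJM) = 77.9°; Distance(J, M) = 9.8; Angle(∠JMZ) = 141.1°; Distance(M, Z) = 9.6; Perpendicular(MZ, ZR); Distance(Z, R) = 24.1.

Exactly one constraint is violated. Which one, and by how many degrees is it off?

Perpendicular(MZ, ZR) — off by 4.10°.

Q = (0.00, 0.00) ✓; QL at 102.9° ✓; |QL| = 25.30 ✓; ∠(QL, LH) = 90.00° ✓; |LH| = 12.10 ✓; ∠LHG = 95.50° ✓; |HG| = 17.10 ✓; ∠HGJ = 93.80° ✓; |GJ| = 30.00 ✓; ∠GJM = 77.90° ✓; |JM| = 9.800 ✓; ∠JMZ = 141.1° ✓; |MZ| = 9.600 ✓; ∠(MZ, ZR) = 85.90° ✗; |ZR| = 24.10 ✓.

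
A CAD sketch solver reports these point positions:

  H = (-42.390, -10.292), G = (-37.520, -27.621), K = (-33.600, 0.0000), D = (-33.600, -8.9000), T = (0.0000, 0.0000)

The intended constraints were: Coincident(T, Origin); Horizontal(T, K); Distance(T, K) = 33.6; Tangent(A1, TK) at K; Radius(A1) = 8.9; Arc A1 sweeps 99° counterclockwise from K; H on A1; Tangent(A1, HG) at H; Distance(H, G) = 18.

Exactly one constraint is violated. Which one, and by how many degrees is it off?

Tangent(A1, HG) at H — off by 6.70°.

T = (0.00, 0.00) ✓; T.y = 0.00, K.y = 0.00 ✓; |TK| = 33.60 ✓; ∠(DK, KT) = 90.00° ✓; |DK| = 8.900 ✓; bearing(D→H) − bearing(D→K) = 99.00° ✓; |DH| = 8.900 ✓; ∠(DH, HG) = 83.30° ✗; |HG| = 18.00 ✓.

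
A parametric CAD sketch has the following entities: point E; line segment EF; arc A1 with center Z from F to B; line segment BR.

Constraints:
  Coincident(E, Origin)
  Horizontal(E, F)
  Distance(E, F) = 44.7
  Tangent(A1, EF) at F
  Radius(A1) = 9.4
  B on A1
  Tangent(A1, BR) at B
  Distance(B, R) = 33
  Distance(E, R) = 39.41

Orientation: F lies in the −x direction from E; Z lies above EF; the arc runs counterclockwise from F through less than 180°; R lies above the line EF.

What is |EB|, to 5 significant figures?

36.802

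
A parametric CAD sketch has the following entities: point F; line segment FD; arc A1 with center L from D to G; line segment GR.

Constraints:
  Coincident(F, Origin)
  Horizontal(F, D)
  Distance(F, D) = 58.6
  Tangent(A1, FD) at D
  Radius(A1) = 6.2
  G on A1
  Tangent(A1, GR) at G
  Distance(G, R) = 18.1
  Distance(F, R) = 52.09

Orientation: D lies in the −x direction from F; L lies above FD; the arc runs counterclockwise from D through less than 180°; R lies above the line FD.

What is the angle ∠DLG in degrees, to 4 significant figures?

72.94°

Checks: |LD| = 6.200 ✓; |LG| = 6.200 ✓; ∠(LG, GR) = 90.00° ✓; |GR| = 18.10 ✓; |FR| = 52.09 ✓.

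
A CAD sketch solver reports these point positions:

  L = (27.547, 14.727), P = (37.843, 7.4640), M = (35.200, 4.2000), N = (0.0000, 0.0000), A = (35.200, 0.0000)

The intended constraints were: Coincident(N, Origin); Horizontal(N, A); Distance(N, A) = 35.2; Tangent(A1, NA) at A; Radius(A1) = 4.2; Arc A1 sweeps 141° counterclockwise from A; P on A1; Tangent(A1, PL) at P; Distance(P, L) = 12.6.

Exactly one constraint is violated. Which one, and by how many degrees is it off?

Tangent(A1, PL) at P — off by 3.80°.

N = (0.00, 0.00) ✓; N.y = 0.00, A.y = 0.00 ✓; |NA| = 35.20 ✓; ∠(MA, AN) = 90.00° ✓; |MA| = 4.200 ✓; bearing(M→P) − bearing(M→A) = 141.0° ✓; |MP| = 4.200 ✓; ∠(MP, PL) = 86.20° ✗; |PL| = 12.60 ✓.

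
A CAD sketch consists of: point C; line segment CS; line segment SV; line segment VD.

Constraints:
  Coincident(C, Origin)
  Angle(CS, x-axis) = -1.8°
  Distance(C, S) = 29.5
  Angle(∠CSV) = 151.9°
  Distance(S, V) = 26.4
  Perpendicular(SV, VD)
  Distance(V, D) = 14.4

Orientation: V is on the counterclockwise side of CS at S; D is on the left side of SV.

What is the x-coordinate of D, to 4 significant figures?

46.77

∠CSV = 151.9°, so SV runs at -1.8° + (180° − 151.9°) = 26.30° from the x-axis; with |SV| = 26.4, V = S + 26.4·(cos 26.30°, sin 26.30°) = (53.15, 10.77). SV is perpendicular to VD; with |VD| = 14.4 on the left of SV, D = V + 14.4·(-0.4431, 0.8965) = (46.77, 23.68). So D.x = 46.77.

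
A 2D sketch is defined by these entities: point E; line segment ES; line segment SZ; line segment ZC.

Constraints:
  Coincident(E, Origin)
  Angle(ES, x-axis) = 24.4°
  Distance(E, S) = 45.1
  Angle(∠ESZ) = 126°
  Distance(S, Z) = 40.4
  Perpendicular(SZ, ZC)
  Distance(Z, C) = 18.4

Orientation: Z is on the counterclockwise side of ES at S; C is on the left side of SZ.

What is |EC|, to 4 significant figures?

69.31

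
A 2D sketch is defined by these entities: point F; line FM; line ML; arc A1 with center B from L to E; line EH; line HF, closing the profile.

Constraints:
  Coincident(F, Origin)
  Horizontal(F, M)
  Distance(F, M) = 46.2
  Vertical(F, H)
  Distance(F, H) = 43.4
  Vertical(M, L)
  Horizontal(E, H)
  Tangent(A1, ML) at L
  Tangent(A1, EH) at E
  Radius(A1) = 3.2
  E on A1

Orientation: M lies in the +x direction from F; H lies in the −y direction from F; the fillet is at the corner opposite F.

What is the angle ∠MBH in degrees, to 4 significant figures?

98.81°

FH is vertical with |FH| = 43.4 and H on the −y side, so H = (0.000, -43.40). The virtual corner opposite F is at (46.20, -43.40). The tangent condition forces BL to be normal to ML and A1 meets EH tangentially, so BE is at right angles to EH, with radius 3.2, so the center B sits 3.2 in from both sides at B = (43.00, -40.20). Then cos ∠MBH = BM·BH / (|BM||BH|), giving 98.81°.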